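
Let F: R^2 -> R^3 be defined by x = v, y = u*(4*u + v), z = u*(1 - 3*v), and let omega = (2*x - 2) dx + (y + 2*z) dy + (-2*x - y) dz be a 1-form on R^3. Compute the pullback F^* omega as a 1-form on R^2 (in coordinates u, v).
F^* omega = (32*u^3 - 24*u^2*v + 12*u^2 - 2*u*v^2 + u*v + 6*v^2 - 2*v) du + (16*u^3 - 2*u^2*v + 2*u^2 + 6*u*v + 2*v - 2) dv

Using F^*(f dg) = (f ∘ F) d(g ∘ F), substitute each coordinate x_i by F_i(u, v) in f_i, and replace dx_i by d F_i = (∂F_i/∂u) du + (∂F_i/∂v) dv.
  For the x component: f_1(F) = 2*v - 2; d F_1 = (0) du + (1) dv
  For the y component: f_2(F) = u*(4*u - 5*v + 2); d F_2 = (8*u + v) du + (u) dv
  For the z component: f_3(F) = -4*u^2 - u*v - 2*v; d F_3 = (1 - 3*v) du + (-3*u) dv
Combining and collecting du, dv coefficients:
  coeff of du: 32*u^3 - 24*u^2*v + 12*u^2 - 2*u*v^2 + u*v + 6*v^2 - 2*v
  coeff of dv: 16*u^3 - 2*u^2*v + 2*u^2 + 6*u*v + 2*v - 2
F^* omega = (32*u^3 - 24*u^2*v + 12*u^2 - 2*u*v^2 + u*v + 6*v^2 - 2*v) du + (16*u^3 - 2*u^2*v + 2*u^2 + 6*u*v + 2*v - 2) dv.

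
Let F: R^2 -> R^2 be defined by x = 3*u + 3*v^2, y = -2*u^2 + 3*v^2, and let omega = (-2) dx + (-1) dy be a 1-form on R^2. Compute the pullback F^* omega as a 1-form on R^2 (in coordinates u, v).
F^* omega = (4*u - 6) du + (-18*v) dv

Using F^*(f dg) = (f ∘ F) d(g ∘ F), substitute each coordinate x_i by F_i(u, v) in f_i, and replace dx_i by d F_i = (∂F_i/∂u) du + (∂F_i/∂v) dv.
  For the x component: f_1(F) = -2; d F_1 = (3) du + (6*v) dv
  For the y component: f_2(F) = -1; d F_2 = (-4*u) du + (6*v) dv
Combining and collecting du, dv coefficients:
  coeff of du: 4*u - 6
  coeff of dv: -18*v
F^* omega = (4*u - 6) du + (-18*v) dv.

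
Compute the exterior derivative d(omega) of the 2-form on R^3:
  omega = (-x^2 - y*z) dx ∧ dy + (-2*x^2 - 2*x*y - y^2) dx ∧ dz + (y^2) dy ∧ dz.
d(omega) = (2*x + y) dx ∧ dy ∧ dz

For a 2-form omega = sum_{i<j} g_{ij} dx_i ∧ dx_j, the exterior derivative is
  d(omega) = sum_{i<j} d(g_{ij}) ∧ dx_i ∧ dx_j = sum_{i<j, k} (∂g_{ij}/∂x_k) dx_k ∧ dx_i ∧ dx_j.
Expand each term, using dx_k ∧ dx_i ∧ dx_j = sgn(permutation) dx_{(a)} ∧ dx_{(b)} ∧ dx_{(c)} with (a < b < c) sorted:
  d(-x^2 - y*z) includes (∂/∂z)(-x^2 - y*z) dz = (-y) dz, which multiplied by dx ∧ dy gives (-y) dx ∧ dy ∧ dz
  d(-2*x^2 - 2*x*y - y^2) includes (∂/∂y)(-2*x^2 - 2*x*y - y^2) dy = (-2*x - 2*y) dy, which multiplied by dx ∧ dz gives (2*x + 2*y) dx ∧ dy ∧ dz
Collecting like 3-forms: d(omega) = (2*x + y) dx ∧ dy ∧ dz.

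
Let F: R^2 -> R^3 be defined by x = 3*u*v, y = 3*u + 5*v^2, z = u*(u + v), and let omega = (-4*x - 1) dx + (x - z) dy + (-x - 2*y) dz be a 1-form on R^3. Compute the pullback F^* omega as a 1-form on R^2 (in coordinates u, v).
F^* omega = (-6*u^2*v - 15*u^2 - 59*u*v^2 - 10*v^3 - 3*v) du + (u*(-49*u*v - 6*u + 10*v^2 - 3)) dv

Using F^*(f dg) = (f ∘ F) d(g ∘ F), substitute each coordinate x_i by F_i(u, v) in f_i, and replace dx_i by d F_i = (∂F_i/∂u) du + (∂F_i/∂v) dv.
  For the x component: f_1(F) = -12*u*v - 1; d F_1 = (3*v) du + (3*u) dv
  For the y component: f_2(F) = u*(-u + 2*v); d F_2 = (3) du + (10*v) dv
  For the z component: f_3(F) = -3*u*v - 6*u - 10*v^2; d F_3 = (2*u + v) du + (u) dv
Combining and collecting du, dv coefficients:
  coeff of du: -6*u^2*v - 15*u^2 - 59*u*v^2 - 10*v^3 - 3*v
  coeff of dv: u*(-49*u*v - 6*u + 10*v^2 - 3)
F^* omega = (-6*u^2*v - 15*u^2 - 59*u*v^2 - 10*v^3 - 3*v) du + (u*(-49*u*v - 6*u + 10*v^2 - 3)) dv.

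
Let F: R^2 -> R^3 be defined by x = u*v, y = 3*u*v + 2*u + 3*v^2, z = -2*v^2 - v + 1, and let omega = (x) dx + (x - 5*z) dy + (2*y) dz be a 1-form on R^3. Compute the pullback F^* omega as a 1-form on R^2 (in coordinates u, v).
F^* omega = (4*u*v^2 + 2*u*v + 30*v^3 + 35*v^2 - 5*v - 10) du + (4*u^2*v + 12*u*v^2 - 7*u*v - 19*u + 36*v^3 + 24*v^2 - 30*v) dv

Using F^*(f dg) = (f ∘ F) d(g ∘ F), substitute each coordinate x_i by F_i(u, v) in f_i, and replace dx_i by d F_i = (∂F_i/∂u) du + (∂F_i/∂v) dv.
  For the x component: f_1(F) = u*v; d F_1 = (v) du + (u) dv
  For the y component: f_2(F) = u*v + 10*v^2 + 5*v - 5; d F_2 = (3*v + 2) du + (3*u + 6*v) dv
  For the z component: f_3(F) = 6*u*v + 4*u + 6*v^2; d F_3 = (0) du + (-4*v - 1) dv
Combining and collecting du, dv coefficients:
  coeff of du: 4*u*v^2 + 2*u*v + 30*v^3 + 35*v^2 - 5*v - 10
  coeff of dv: 4*u^2*v + 12*u*v^2 - 7*u*v - 19*u + 36*v^3 + 24*v^2 - 30*v
F^* omega = (4*u*v^2 + 2*u*v + 30*v^3 + 35*v^2 - 5*v - 10) du + (4*u^2*v + 12*u*v^2 - 7*u*v - 19*u + 36*v^3 + 24*v^2 - 30*v) dv.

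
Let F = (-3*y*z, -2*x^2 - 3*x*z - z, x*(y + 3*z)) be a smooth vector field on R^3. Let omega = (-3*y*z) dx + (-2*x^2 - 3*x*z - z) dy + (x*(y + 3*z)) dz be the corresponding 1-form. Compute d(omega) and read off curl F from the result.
d(omega) = (4*x + 1) dy ∧ dz + (-4*y - 3*z) dz ∧ dx + (-4*x) dx ∧ dy; curl F = (4*x + 1, -4*y - 3*z, -4*x)

d omega = sum_{i<j} (∂f_j/∂x_i - ∂f_i/∂x_j) dx_i ∧ dx_j. Under the identification (dy ∧ dz, dz ∧ dx, dx ∧ dy) ↔ (e_x, e_y, e_z), the coefficients are exactly the components of curl F. Compute:
  ∂R/∂y - ∂Q/∂z = (x) - (-3*x - 1) = 4*x + 1
  ∂P/∂z - ∂R/∂x = (-3*y) - (y + 3*z) = -4*y - 3*z
  ∂Q/∂x - ∂P/∂y = (-4*x - 3*z) - (-3*z) = -4*x.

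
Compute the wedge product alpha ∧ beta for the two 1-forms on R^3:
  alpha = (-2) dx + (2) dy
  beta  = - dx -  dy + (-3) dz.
alpha ∧ beta = (4) dx ∧ dy + (6) dx ∧ dz + (-6) dy ∧ dz

Distribute the wedge, using dx_i ∧ dx_j = -dx_j ∧ dx_i and dx_i ∧ dx_i = 0. For each pair (i, j) with i < j, the coefficient of dx_i ∧ dx_j in alpha ∧ beta is (alpha_i * beta_j - alpha_j * beta_i). Collecting: alpha ∧ beta = (4) dx ∧ dy + (6) dx ∧ dz + (-6) dy ∧ dz.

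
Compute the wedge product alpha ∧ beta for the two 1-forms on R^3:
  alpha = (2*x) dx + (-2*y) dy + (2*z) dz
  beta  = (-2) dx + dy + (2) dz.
alpha ∧ beta = (2*x - 4*y) dx ∧ dy + (4*x + 4*z) dx ∧ dz + (-4*y - 2*z) dy ∧ dz

Distribute the wedge, using dx_i ∧ dx_j = -dx_j ∧ dx_i and dx_i ∧ dx_i = 0. For each pair (i, j) with i < j, the coefficient of dx_i ∧ dx_j in alpha ∧ beta is (alpha_i * beta_j - alpha_j * beta_i). Collecting: alpha ∧ beta = (2*x - 4*y) dx ∧ dy + (4*x + 4*z) dx ∧ dz + (-4*y - 2*z) dy ∧ dz.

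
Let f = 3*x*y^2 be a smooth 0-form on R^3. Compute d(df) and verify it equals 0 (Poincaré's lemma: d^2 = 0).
d(df) = 0

Step 1: df = sum_i (∂f/∂x_i) dx_i = (3*y^2) dx + (6*x*y) dy + (0) dz.
Step 2: Apply d again. Using the 1-form formula, the coefficient of dx ∧ dy in d(df) is ∂^2 f/∂x ∂y - ∂^2 f/∂y ∂x = (6*y) - (6*y) = 0 (equality of mixed partials for smooth f).
Similarly for dx ∧ dz and dy ∧ dz — all coefficients vanish. So d(df) = 0.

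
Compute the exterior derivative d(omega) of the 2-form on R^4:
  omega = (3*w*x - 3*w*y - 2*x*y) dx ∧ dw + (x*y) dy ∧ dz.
d(omega) = (3*w + 2*x) dx ∧ dy ∧ dw + (y) dx ∧ dy ∧ dz

For a 2-form omega = sum_{i<j} g_{ij} dx_i ∧ dx_j, the exterior derivative is
  d(omega) = sum_{i<j} d(g_{ij}) ∧ dx_i ∧ dx_j = sum_{i<j, k} (∂g_{ij}/∂x_k) dx_k ∧ dx_i ∧ dx_j.
Expand each term, using dx_k ∧ dx_i ∧ dx_j = sgn(permutation) dx_{(a)} ∧ dx_{(b)} ∧ dx_{(c)} with (a < b < c) sorted:
  d(3*w*x - 3*w*y - 2*x*y) includes (∂/∂y)(3*w*x - 3*w*y - 2*x*y) dy = (-3*w - 2*x) dy, which multiplied by dx ∧ dw gives (3*w + 2*x) dx ∧ dy ∧ dw
  d(x*y) includes (∂/∂x)(x*y) dx = (y) dx, which multiplied by dy ∧ dz gives (y) dx ∧ dy ∧ dz
Collecting like 3-forms: d(omega) = (3*w + 2*x) dx ∧ dy ∧ dw + (y) dx ∧ dy ∧ dz.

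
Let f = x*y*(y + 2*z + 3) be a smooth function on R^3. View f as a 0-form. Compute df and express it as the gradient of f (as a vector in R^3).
df = (y*(y + 2*z + 3)) dx + (x*(2*y + 2*z + 3)) dy + (2*x*y) dz; grad f = (y*(y + 2*z + 3), x*(2*y + 2*z + 3), 2*x*y)

For a 0-form f, d f = (∂f/∂x) dx + (∂f/∂y) dy + (∂f/∂z) dz. The components of the vector representation are exactly the entries of grad f in Cartesian coordinates:
  ∂f/∂x = y*(y + 2*z + 3)
  ∂f/∂y = x*(2*y + 2*z + 3)
  ∂f/∂z = 2*x*y.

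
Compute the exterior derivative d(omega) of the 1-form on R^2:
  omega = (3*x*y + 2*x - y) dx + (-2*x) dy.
d(omega) = (-3*x - 1) dx ∧ dy

For a 1-form omega = sum_i f_i dx_i, the exterior derivative is
  d(omega) = sum_{i < j} (∂f_j/∂x_i - ∂f_i/∂x_j) dx_i ∧ dx_j.
  coefficient of dx ∧ dy: ∂f_2/∂x - ∂f_1/∂y = ∂(-2*x)/∂x - ∂(3*x*y + 2*x - y)/∂y = -3*x - 1
Assembling: d(omega) = (-3*x - 1) dx ∧ dy.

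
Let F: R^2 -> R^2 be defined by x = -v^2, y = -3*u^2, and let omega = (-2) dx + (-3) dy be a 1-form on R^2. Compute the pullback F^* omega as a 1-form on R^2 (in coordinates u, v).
F^* omega = (18*u) du + (4*v) dv

Using F^*(f dg) = (f ∘ F) d(g ∘ F), substitute each coordinate x_i by F_i(u, v) in f_i, and replace dx_i by d F_i = (∂F_i/∂u) du + (∂F_i/∂v) dv.
  For the x component: f_1(F) = -2; d F_1 = (0) du + (-2*v) dv
  For the y component: f_2(F) = -3; d F_2 = (-6*u) du + (0) dv
Combining and collecting du, dv coefficients:
  coeff of du: 18*u
  coeff of dv: 4*v
F^* omega = (18*u) du + (4*v) dv.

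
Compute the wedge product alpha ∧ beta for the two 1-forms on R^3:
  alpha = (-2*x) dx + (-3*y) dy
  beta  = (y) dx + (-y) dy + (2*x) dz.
alpha ∧ beta = (y*(2*x + 3*y)) dx ∧ dy + (-4*x^2) dx ∧ dz + (-6*x*y) dy ∧ dz

Distribute the wedge, using dx_i ∧ dx_j = -dx_j ∧ dx_i and dx_i ∧ dx_i = 0. For each pair (i, j) with i < j, the coefficient of dx_i ∧ dx_j in alpha ∧ beta is (alpha_i * beta_j - alpha_j * beta_i). Collecting: alpha ∧ beta = (y*(2*x + 3*y)) dx ∧ dy + (-4*x^2) dx ∧ dz + (-6*x*y) dy ∧ dz.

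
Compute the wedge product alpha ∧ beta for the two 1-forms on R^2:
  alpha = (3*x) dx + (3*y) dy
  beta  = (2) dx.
alpha ∧ beta = (-6*y) dx ∧ dy

Distribute the wedge, using dx_i ∧ dx_j = -dx_j ∧ dx_i and dx_i ∧ dx_i = 0. For each pair (i, j) with i < j, the coefficient of dx_i ∧ dx_j in alpha ∧ beta is (alpha_i * beta_j - alpha_j * beta_i). Collecting: alpha ∧ beta = (-6*y) dx ∧ dy.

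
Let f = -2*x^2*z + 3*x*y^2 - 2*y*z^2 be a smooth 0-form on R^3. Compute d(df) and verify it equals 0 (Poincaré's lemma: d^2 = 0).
d(df) = 0

Step 1: df = sum_i (∂f/∂x_i) dx_i = (-4*x*z + 3*y^2) dx + (6*x*y - 2*z^2) dy + (-2*x^2 - 4*y*z) dz.
Step 2: Apply d again. Using the 1-form formula, the coefficient of dx ∧ dy in d(df) is ∂^2 f/∂x ∂y - ∂^2 f/∂y ∂x = (6*y) - (6*y) = 0 (equality of mixed partials for smooth f).
Similarly for dx ∧ dz and dy ∧ dz — all coefficients vanish. So d(df) = 0.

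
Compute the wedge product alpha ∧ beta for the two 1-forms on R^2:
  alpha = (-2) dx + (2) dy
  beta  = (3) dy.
alpha ∧ beta = (-6) dx ∧ dy

Distribute the wedge, using dx_i ∧ dx_j = -dx_j ∧ dx_i and dx_i ∧ dx_i = 0. For each pair (i, j) with i < j, the coefficient of dx_i ∧ dx_j in alpha ∧ beta is (alpha_i * beta_j - alpha_j * beta_i). Collecting: alpha ∧ beta = (-6) dx ∧ dy.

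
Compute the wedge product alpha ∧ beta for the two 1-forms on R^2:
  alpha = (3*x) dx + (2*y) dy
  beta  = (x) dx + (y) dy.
alpha ∧ beta = (x*y) dx ∧ dy

Distribute the wedge, using dx_i ∧ dx_j = -dx_j ∧ dx_i and dx_i ∧ dx_i = 0. For each pair (i, j) with i < j, the coefficient of dx_i ∧ dx_j in alpha ∧ beta is (alpha_i * beta_j - alpha_j * beta_i). Collecting: alpha ∧ beta = (x*y) dx ∧ dy.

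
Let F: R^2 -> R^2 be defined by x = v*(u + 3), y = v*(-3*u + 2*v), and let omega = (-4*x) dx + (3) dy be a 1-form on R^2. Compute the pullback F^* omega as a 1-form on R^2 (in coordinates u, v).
F^* omega = (v*(-4*u*v - 12*v - 9)) du + (-4*u^2*v - 24*u*v - 9*u - 24*v) dv

Using F^*(f dg) = (f ∘ F) d(g ∘ F), substitute each coordinate x_i by F_i(u, v) in f_i, and replace dx_i by d F_i = (∂F_i/∂u) du + (∂F_i/∂v) dv.
  For the x component: f_1(F) = 4*v*(-u - 3); d F_1 = (v) du + (u + 3) dv
  For the y component: f_2(F) = 3; d F_2 = (-3*v) du + (-3*u + 4*v) dv
Combining and collecting du, dv coefficients:
  coeff of du: v*(-4*u*v - 12*v - 9)
  coeff of dv: -4*u^2*v - 24*u*v - 9*u - 24*v
F^* omega = (v*(-4*u*v - 12*v - 9)) du + (-4*u^2*v - 24*u*v - 9*u - 24*v) dv.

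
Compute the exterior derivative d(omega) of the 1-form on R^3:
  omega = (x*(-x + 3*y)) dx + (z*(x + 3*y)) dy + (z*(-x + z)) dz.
d(omega) = (-3*x + z) dx ∧ dy + (-z) dx ∧ dz + (-x - 3*y) dy ∧ dz

For a 1-form omega = sum_i f_i dx_i, the exterior derivative is
  d(omega) = sum_{i < j} (∂f_j/∂x_i - ∂f_i/∂x_j) dx_i ∧ dx_j.
  coefficient of dx ∧ dy: ∂f_2/∂x - ∂f_1/∂y = ∂(z*(x + 3*y))/∂x - ∂(x*(-x + 3*y))/∂y = -3*x + z
  coefficient of dx ∧ dz: ∂f_3/∂x - ∂f_1/∂z = ∂(z*(-x + z))/∂x - ∂(x*(-x + 3*y))/∂z = -z
  coefficient of dy ∧ dz: ∂f_3/∂y - ∂f_2/∂z = ∂(z*(-x + z))/∂y - ∂(z*(x + 3*y))/∂z = -x - 3*y
Assembling: d(omega) = (-3*x + z) dx ∧ dy + (-z) dx ∧ dz + (-x - 3*y) dy ∧ dz.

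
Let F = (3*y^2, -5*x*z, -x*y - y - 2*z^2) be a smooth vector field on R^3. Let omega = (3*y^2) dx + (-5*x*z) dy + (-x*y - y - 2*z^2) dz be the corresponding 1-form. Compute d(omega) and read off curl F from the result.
d(omega) = (4*x - 1) dy ∧ dz + (y) dz ∧ dx + (-6*y - 5*z) dx ∧ dy; curl F = (4*x - 1, y, -6*y - 5*z)

d omega = sum_{i<j} (∂f_j/∂x_i - ∂f_i/∂x_j) dx_i ∧ dx_j. Under the identification (dy ∧ dz, dz ∧ dx, dx ∧ dy) ↔ (e_x, e_y, e_z), the coefficients are exactly the components of curl F. Compute:
  ∂R/∂y - ∂Q/∂z = (-x - 1) - (-5*x) = 4*x - 1
  ∂P/∂z - ∂R/∂x = (0) - (-y) = y
  ∂Q/∂x - ∂P/∂y = (-5*z) - (6*y) = -6*y - 5*z.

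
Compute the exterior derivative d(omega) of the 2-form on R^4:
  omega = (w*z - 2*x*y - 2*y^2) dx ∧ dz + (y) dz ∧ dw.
d(omega) = (2*x + 4*y) dx ∧ dy ∧ dz + (z) dx ∧ dz ∧ dw + (1) dy ∧ dz ∧ dw

For a 2-form omega = sum_{i<j} g_{ij} dx_i ∧ dx_j, the exterior derivative is
  d(omega) = sum_{i<j} d(g_{ij}) ∧ dx_i ∧ dx_j = sum_{i<j, k} (∂g_{ij}/∂x_k) dx_k ∧ dx_i ∧ dx_j.
Expand each term, using dx_k ∧ dx_i ∧ dx_j = sgn(permutation) dx_{(a)} ∧ dx_{(b)} ∧ dx_{(c)} with (a < b < c) sorted:
  d(w*z - 2*x*y - 2*y^2) includes (∂/∂y)(w*z - 2*x*y - 2*y^2) dy = (-2*x - 4*y) dy, which multiplied by dx ∧ dz gives (2*x + 4*y) dx ∧ dy ∧ dz
  d(w*z - 2*x*y - 2*y^2) includes (∂/∂w)(w*z - 2*x*y - 2*y^2) dw = (z) dw, which multiplied by dx ∧ dz gives (z) dx ∧ dz ∧ dw
  d(y) includes (∂/∂y)(y) dy = (1) dy, which multiplied by dz ∧ dw gives (1) dy ∧ dz ∧ dw
Collecting like 3-forms: d(omega) = (2*x + 4*y) dx ∧ dy ∧ dz + (z) dx ∧ dz ∧ dw + (1) dy ∧ dz ∧ dw.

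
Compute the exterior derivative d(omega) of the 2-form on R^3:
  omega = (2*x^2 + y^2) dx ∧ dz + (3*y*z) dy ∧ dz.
d(omega) = (-2*y) dx ∧ dy ∧ dz

For a 2-form omega = sum_{i<j} g_{ij} dx_i ∧ dx_j, the exterior derivative is
  d(omega) = sum_{i<j} d(g_{ij}) ∧ dx_i ∧ dx_j = sum_{i<j, k} (∂g_{ij}/∂x_k) dx_k ∧ dx_i ∧ dx_j.
Expand each term, using dx_k ∧ dx_i ∧ dx_j = sgn(permutation) dx_{(a)} ∧ dx_{(b)} ∧ dx_{(c)} with (a < b < c) sorted:
  d(2*x^2 + y^2) includes (∂/∂y)(2*x^2 + y^2) dy = (2*y) dy, which multiplied by dx ∧ dz gives (-2*y) dx ∧ dy ∧ dz
Collecting like 3-forms: d(omega) = (-2*y) dx ∧ dy ∧ dz.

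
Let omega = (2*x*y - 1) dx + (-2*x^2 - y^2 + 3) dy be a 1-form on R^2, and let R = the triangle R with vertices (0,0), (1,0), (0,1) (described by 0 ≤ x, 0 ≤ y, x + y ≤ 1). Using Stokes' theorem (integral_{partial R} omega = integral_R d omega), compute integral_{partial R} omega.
integral_(partial R) omega = -1

Stokes: integral_partial_R omega = integral_R d omega with d omega = (∂Q/∂x - ∂P/∂y) dx ∧ dy.
  ∂Q/∂x = -4*x
  ∂P/∂y = 2*x
  integrand = ∂Q/∂x - ∂P/∂y = -6*x.
Integrating over R: integral_0^1 integral_0^{1-x} (-6*x) dy dx = -1.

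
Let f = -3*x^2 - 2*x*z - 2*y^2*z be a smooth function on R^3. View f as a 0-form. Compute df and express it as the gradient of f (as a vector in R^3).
df = (-6*x - 2*z) dx + (-4*y*z) dy + (-2*x - 2*y^2) dz; grad f = (-6*x - 2*z, -4*y*z, -2*x - 2*y^2)

For a 0-form f, d f = (∂f/∂x) dx + (∂f/∂y) dy + (∂f/∂z) dz. The components of the vector representation are exactly the entries of grad f in Cartesian coordinates:
  ∂f/∂x = -6*x - 2*z
  ∂f/∂y = -4*y*z
  ∂f/∂z = -2*x - 2*y^2.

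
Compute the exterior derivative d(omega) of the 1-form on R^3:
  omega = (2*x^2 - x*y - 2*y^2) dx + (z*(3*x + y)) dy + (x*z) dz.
d(omega) = (x + 4*y + 3*z) dx ∧ dy + (z) dx ∧ dz + (-3*x - y) dy ∧ dz

For a 1-form omega = sum_i f_i dx_i, the exterior derivative is
  d(omega) = sum_{i < j} (∂f_j/∂x_i - ∂f_i/∂x_j) dx_i ∧ dx_j.
  coefficient of dx ∧ dy: ∂f_2/∂x - ∂f_1/∂y = ∂(z*(3*x + y))/∂x - ∂(2*x^2 - x*y - 2*y^2)/∂y = x + 4*y + 3*z
  coefficient of dx ∧ dz: ∂f_3/∂x - ∂f_1/∂z = ∂(x*z)/∂x - ∂(2*x^2 - x*y - 2*y^2)/∂z = z
  coefficient of dy ∧ dz: ∂f_3/∂y - ∂f_2/∂z = ∂(x*z)/∂y - ∂(z*(3*x + y))/∂z = -3*x - y
Assembling: d(omega) = (x + 4*y + 3*z) dx ∧ dy + (z) dx ∧ dz + (-3*x - y) dy ∧ dz.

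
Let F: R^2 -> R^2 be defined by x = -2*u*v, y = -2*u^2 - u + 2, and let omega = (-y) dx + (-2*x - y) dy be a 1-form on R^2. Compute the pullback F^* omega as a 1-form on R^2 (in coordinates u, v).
F^* omega = (-8*u^3 - 20*u^2*v - 6*u^2 - 6*u*v + 7*u + 4*v + 2) du + (2*u*(-2*u^2 - u + 2)) dv

Using F^*(f dg) = (f ∘ F) d(g ∘ F), substitute each coordinate x_i by F_i(u, v) in f_i, and replace dx_i by d F_i = (∂F_i/∂u) du + (∂F_i/∂v) dv.
  For the x component: f_1(F) = 2*u^2 + u - 2; d F_1 = (-2*v) du + (-2*u) dv
  For the y component: f_2(F) = 2*u^2 + 4*u*v + u - 2; d F_2 = (-4*u - 1) du + (0) dv
Combining and collecting du, dv coefficients:
  coeff of du: -8*u^3 - 20*u^2*v - 6*u^2 - 6*u*v + 7*u + 4*v + 2
  coeff of dv: 2*u*(-2*u^2 - u + 2)
F^* omega = (-8*u^3 - 20*u^2*v - 6*u^2 - 6*u*v + 7*u + 4*v + 2) du + (2*u*(-2*u^2 - u + 2)) dv.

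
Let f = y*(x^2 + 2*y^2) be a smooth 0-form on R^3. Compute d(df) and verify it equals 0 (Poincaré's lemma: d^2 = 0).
d(df) = 0

Step 1: df = sum_i (∂f/∂x_i) dx_i = (2*x*y) dx + (x^2 + 6*y^2) dy + (0) dz.
Step 2: Apply d again. Using the 1-form formula, the coefficient of dx ∧ dy in d(df) is ∂^2 f/∂x ∂y - ∂^2 f/∂y ∂x = (2*x) - (2*x) = 0 (equality of mixed partials for smooth f).
Similarly for dx ∧ dz and dy ∧ dz — all coefficients vanish. So d(df) = 0.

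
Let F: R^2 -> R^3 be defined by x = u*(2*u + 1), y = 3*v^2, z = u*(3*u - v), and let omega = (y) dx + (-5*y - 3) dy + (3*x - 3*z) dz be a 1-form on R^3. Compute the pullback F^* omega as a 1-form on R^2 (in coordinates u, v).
F^* omega = (-18*u^3 + 21*u^2*v + 18*u^2 + 9*u*v^2 - 3*u*v + 3*v^2) du + (3*u^3 - 3*u^2*v - 3*u^2 - 90*v^3 - 18*v) dv

Using F^*(f dg) = (f ∘ F) d(g ∘ F), substitute each coordinate x_i by F_i(u, v) in f_i, and replace dx_i by d F_i = (∂F_i/∂u) du + (∂F_i/∂v) dv.
  For the x component: f_1(F) = 3*v^2; d F_1 = (4*u + 1) du + (0) dv
  For the y component: f_2(F) = -15*v^2 - 3; d F_2 = (0) du + (6*v) dv
  For the z component: f_3(F) = 3*u*(-u + v + 1); d F_3 = (6*u - v) du + (-u) dv
Combining and collecting du, dv coefficients:
  coeff of du: -18*u^3 + 21*u^2*v + 18*u^2 + 9*u*v^2 - 3*u*v + 3*v^2
  coeff of dv: 3*u^3 - 3*u^2*v - 3*u^2 - 90*v^3 - 18*v
F^* omega = (-18*u^3 + 21*u^2*v + 18*u^2 + 9*u*v^2 - 3*u*v + 3*v^2) du + (3*u^3 - 3*u^2*v - 3*u^2 - 90*v^3 - 18*v) dv.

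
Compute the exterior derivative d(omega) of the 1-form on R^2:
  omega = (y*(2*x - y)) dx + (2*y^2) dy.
d(omega) = (-2*x + 2*y) dx ∧ dy

For a 1-form omega = sum_i f_i dx_i, the exterior derivative is
  d(omega) = sum_{i < j} (∂f_j/∂x_i - ∂f_i/∂x_j) dx_i ∧ dx_j.
  coefficient of dx ∧ dy: ∂f_2/∂x - ∂f_1/∂y = ∂(2*y^2)/∂x - ∂(y*(2*x - y))/∂y = -2*x + 2*y
Assembling: d(omega) = (-2*x + 2*y) dx ∧ dy.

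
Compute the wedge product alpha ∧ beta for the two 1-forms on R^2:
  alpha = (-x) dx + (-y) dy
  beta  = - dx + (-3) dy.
alpha ∧ beta = (3*x - y) dx ∧ dy

Distribute the wedge, using dx_i ∧ dx_j = -dx_j ∧ dx_i and dx_i ∧ dx_i = 0. For each pair (i, j) with i < j, the coefficient of dx_i ∧ dx_j in alpha ∧ beta is (alpha_i * beta_j - alpha_j * beta_i). Collecting: alpha ∧ beta = (3*x - y) dx ∧ dy.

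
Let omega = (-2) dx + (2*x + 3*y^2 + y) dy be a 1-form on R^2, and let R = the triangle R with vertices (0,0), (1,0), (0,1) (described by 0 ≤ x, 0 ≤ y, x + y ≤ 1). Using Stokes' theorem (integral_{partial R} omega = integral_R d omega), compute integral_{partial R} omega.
integral_(partial R) omega = 1

Stokes: integral_partial_R omega = integral_R d omega with d omega = (∂Q/∂x - ∂P/∂y) dx ∧ dy.
  ∂Q/∂x = 2
  ∂P/∂y = 0
  integrand = ∂Q/∂x - ∂P/∂y = 2.
Integrating over R: integral_0^1 integral_0^{1-x} (2) dy dx = 1.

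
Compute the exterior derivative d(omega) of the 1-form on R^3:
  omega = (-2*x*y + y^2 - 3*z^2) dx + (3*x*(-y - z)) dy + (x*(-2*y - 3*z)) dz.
d(omega) = (2*x - 5*y - 3*z) dx ∧ dy + (-2*y + 3*z) dx ∧ dz + (x) dy ∧ dz

For a 1-form omega = sum_i f_i dx_i, the exterior derivative is
  d(omega) = sum_{i < j} (∂f_j/∂x_i - ∂f_i/∂x_j) dx_i ∧ dx_j.
  coefficient of dx ∧ dy: ∂f_2/∂x - ∂f_1/∂y = ∂(3*x*(-y - z))/∂x - ∂(-2*x*y + y^2 - 3*z^2)/∂y = 2*x - 5*y - 3*z
  coefficient of dx ∧ dz: ∂f_3/∂x - ∂f_1/∂z = ∂(x*(-2*y - 3*z))/∂x - ∂(-2*x*y + y^2 - 3*z^2)/∂z = -2*y + 3*z
  coefficient of dy ∧ dz: ∂f_3/∂y - ∂f_2/∂z = ∂(x*(-2*y - 3*z))/∂y - ∂(3*x*(-y - z))/∂z = x
Assembling: d(omega) = (2*x - 5*y - 3*z) dx ∧ dy + (-2*y + 3*z) dx ∧ dz + (x) dy ∧ dz.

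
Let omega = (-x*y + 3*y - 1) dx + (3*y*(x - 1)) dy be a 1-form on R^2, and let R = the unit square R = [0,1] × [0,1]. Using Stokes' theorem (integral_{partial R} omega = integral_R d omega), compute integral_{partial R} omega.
integral_(partial R) omega = -1

Stokes: integral_partial_R omega = integral_R d omega with d omega = (∂Q/∂x - ∂P/∂y) dx ∧ dy.
  ∂Q/∂x = 3*y
  ∂P/∂y = 3 - x
  integrand = ∂Q/∂x - ∂P/∂y = x + 3*y - 3.
Integrating over R: integral_0^1 integral_0^1 (x + 3*y - 3) dx dy = -1.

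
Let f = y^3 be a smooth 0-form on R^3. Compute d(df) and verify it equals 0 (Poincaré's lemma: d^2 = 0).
d(df) = 0

Step 1: df = sum_i (∂f/∂x_i) dx_i = (0) dx + (3*y^2) dy + (0) dz.
Step 2: Apply d again. Using the 1-form formula, the coefficient of dx ∧ dy in d(df) is ∂^2 f/∂x ∂y - ∂^2 f/∂y ∂x = (0) - (0) = 0 (equality of mixed partials for smooth f).
Similarly for dx ∧ dz and dy ∧ dz — all coefficients vanish. So d(df) = 0.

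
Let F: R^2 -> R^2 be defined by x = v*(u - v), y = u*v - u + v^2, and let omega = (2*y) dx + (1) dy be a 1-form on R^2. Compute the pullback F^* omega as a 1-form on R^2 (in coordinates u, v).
F^* omega = (2*u*v^2 - 2*u*v + 2*v^3 + v - 1) du + (2*u^2*v - 2*u^2 - 2*u*v^2 + 4*u*v + u - 4*v^3 + 2*v) dv

Using F^*(f dg) = (f ∘ F) d(g ∘ F), substitute each coordinate x_i by F_i(u, v) in f_i, and replace dx_i by d F_i = (∂F_i/∂u) du + (∂F_i/∂v) dv.
  For the x component: f_1(F) = 2*u*v - 2*u + 2*v^2; d F_1 = (v) du + (u - 2*v) dv
  For the y component: f_2(F) = 1; d F_2 = (v - 1) du + (u + 2*v) dv
Combining and collecting du, dv coefficients:
  coeff of du: 2*u*v^2 - 2*u*v + 2*v^3 + v - 1
  coeff of dv: 2*u^2*v - 2*u^2 - 2*u*v^2 + 4*u*v + u - 4*v^3 + 2*v
F^* omega = (2*u*v^2 - 2*u*v + 2*v^3 + v - 1) du + (2*u^2*v - 2*u^2 - 2*u*v^2 + 4*u*v + u - 4*v^3 + 2*v) dv.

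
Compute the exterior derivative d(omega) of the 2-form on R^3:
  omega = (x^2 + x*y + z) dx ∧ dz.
d(omega) = (-x) dx ∧ dy ∧ dz

For a 2-form omega = sum_{i<j} g_{ij} dx_i ∧ dx_j, the exterior derivative is
  d(omega) = sum_{i<j} d(g_{ij}) ∧ dx_i ∧ dx_j = sum_{i<j, k} (∂g_{ij}/∂x_k) dx_k ∧ dx_i ∧ dx_j.
Expand each term, using dx_k ∧ dx_i ∧ dx_j = sgn(permutation) dx_{(a)} ∧ dx_{(b)} ∧ dx_{(c)} with (a < b < c) sorted:
  d(x^2 + x*y + z) includes (∂/∂y)(x^2 + x*y + z) dy = (x) dy, which multiplied by dx ∧ dz gives (-x) dx ∧ dy ∧ dz
Collecting like 3-forms: d(omega) = (-x) dx ∧ dy ∧ dz.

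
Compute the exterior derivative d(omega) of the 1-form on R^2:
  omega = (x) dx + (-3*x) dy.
d(omega) = (-3) dx ∧ dy

For a 1-form omega = sum_i f_i dx_i, the exterior derivative is
  d(omega) = sum_{i < j} (∂f_j/∂x_i - ∂f_i/∂x_j) dx_i ∧ dx_j.
  coefficient of dx ∧ dy: ∂f_2/∂x - ∂f_1/∂y = ∂(-3*x)/∂x - ∂(x)/∂y = -3
Assembling: d(omega) = (-3) dx ∧ dy.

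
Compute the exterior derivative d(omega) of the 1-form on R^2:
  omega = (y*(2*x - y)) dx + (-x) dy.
d(omega) = (-2*x + 2*y - 1) dx ∧ dy

For a 1-form omega = sum_i f_i dx_i, the exterior derivative is
  d(omega) = sum_{i < j} (∂f_j/∂x_i - ∂f_i/∂x_j) dx_i ∧ dx_j.
  coefficient of dx ∧ dy: ∂f_2/∂x - ∂f_1/∂y = ∂(-x)/∂x - ∂(y*(2*x - y))/∂y = -2*x + 2*y - 1
Assembling: d(omega) = (-2*x + 2*y - 1) dx ∧ dy.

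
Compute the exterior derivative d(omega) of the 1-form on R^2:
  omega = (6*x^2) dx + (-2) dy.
d(omega) = 0

For a 1-form omega = sum_i f_i dx_i, the exterior derivative is
  d(omega) = sum_{i < j} (∂f_j/∂x_i - ∂f_i/∂x_j) dx_i ∧ dx_j.

Assembling: d(omega) = 0.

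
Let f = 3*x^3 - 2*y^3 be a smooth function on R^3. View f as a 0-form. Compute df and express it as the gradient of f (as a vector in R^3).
df = (9*x^2) dx + (-6*y^2) dy + (0) dz; grad f = (9*x^2, -6*y^2, 0)

For a 0-form f, d f = (∂f/∂x) dx + (∂f/∂y) dy + (∂f/∂z) dz. The components of the vector representation are exactly the entries of grad f in Cartesian coordinates:
  ∂f/∂x = 9*x^2
  ∂f/∂y = -6*y^2
  ∂f/∂z = 0.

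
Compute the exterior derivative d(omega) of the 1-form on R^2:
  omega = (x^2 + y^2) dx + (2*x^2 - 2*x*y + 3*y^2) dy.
d(omega) = (4*x - 4*y) dx ∧ dy

For a 1-form omega = sum_i f_i dx_i, the exterior derivative is
  d(omega) = sum_{i < j} (∂f_j/∂x_i - ∂f_i/∂x_j) dx_i ∧ dx_j.
  coefficient of dx ∧ dy: ∂f_2/∂x - ∂f_1/∂y = ∂(2*x^2 - 2*x*y + 3*y^2)/∂x - ∂(x^2 + y^2)/∂y = 4*x - 4*y
Assembling: d(omega) = (4*x - 4*y) dx ∧ dy.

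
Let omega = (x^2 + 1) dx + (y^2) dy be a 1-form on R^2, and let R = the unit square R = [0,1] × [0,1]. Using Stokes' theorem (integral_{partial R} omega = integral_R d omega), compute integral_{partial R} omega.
integral_(partial R) omega = 0

Stokes: integral_partial_R omega = integral_R d omega with d omega = (∂Q/∂x - ∂P/∂y) dx ∧ dy.
  ∂Q/∂x = 0
  ∂P/∂y = 0
  integrand = ∂Q/∂x - ∂P/∂y = 0.
Integrating over R: integral_0^1 integral_0^1 (0) dx dy = 0.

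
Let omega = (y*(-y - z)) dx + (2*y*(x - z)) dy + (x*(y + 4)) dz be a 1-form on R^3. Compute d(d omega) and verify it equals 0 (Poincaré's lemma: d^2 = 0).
d(d omega) = 0

Step 1: d omega = sum_{i<j} (∂f_j/∂x_i - ∂f_i/∂x_j) dx_i ∧ dx_j:
  coeff of dx ∧ dy: 4*y + z
  coeff of dx ∧ dz: 2*y + 4
  coeff of dy ∧ dz: x + 2*y
Step 2: Apply d again to each 2-form coefficient. The only possible 3-form in R^3 is dx ∧ dy ∧ dz, with coefficient
  ∂(coeff of dy∧dz)/∂x - ∂(coeff of dx∧dz)/∂y + ∂(coeff of dx∧dy)/∂z
  = ∂/∂x (x + 2*y) - ∂/∂y (2*y + 4) + ∂/∂z (4*y + z).
Each of these terms simplifies to sums of mixed partials that cancel in pairs. The result is 0 (by equality of mixed partials for smooth functions — Schwarz / Clairaut).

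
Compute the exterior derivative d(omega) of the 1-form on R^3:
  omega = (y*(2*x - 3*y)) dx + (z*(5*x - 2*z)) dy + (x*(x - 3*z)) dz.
d(omega) = (-2*x + 6*y + 5*z) dx ∧ dy + (2*x - 3*z) dx ∧ dz + (-5*x + 4*z) dy ∧ dz

For a 1-form omega = sum_i f_i dx_i, the exterior derivative is
  d(omega) = sum_{i < j} (∂f_j/∂x_i - ∂f_i/∂x_j) dx_i ∧ dx_j.
  coefficient of dx ∧ dy: ∂f_2/∂x - ∂f_1/∂y = ∂(z*(5*x - 2*z))/∂x - ∂(y*(2*x - 3*y))/∂y = -2*x + 6*y + 5*z
  coefficient of dx ∧ dz: ∂f_3/∂x - ∂f_1/∂z = ∂(x*(x - 3*z))/∂x - ∂(y*(2*x - 3*y))/∂z = 2*x - 3*z
  coefficient of dy ∧ dz: ∂f_3/∂y - ∂f_2/∂z = ∂(x*(x - 3*z))/∂y - ∂(z*(5*x - 2*z))/∂z = -5*x + 4*z
Assembling: d(omega) = (-2*x + 6*y + 5*z) dx ∧ dy + (2*x - 3*z) dx ∧ dz + (-5*x + 4*z) dy ∧ dz.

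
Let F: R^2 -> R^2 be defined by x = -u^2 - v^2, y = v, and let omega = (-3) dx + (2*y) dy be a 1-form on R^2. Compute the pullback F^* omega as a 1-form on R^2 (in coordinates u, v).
F^* omega = (6*u) du + (8*v) dv

Using F^*(f dg) = (f ∘ F) d(g ∘ F), substitute each coordinate x_i by F_i(u, v) in f_i, and replace dx_i by d F_i = (∂F_i/∂u) du + (∂F_i/∂v) dv.
  For the x component: f_1(F) = -3; d F_1 = (-2*u) du + (-2*v) dv
  For the y component: f_2(F) = 2*v; d F_2 = (0) du + (1) dv
Combining and collecting du, dv coefficients:
  coeff of du: 6*u
  coeff of dv: 8*v
F^* omega = (6*u) du + (8*v) dv.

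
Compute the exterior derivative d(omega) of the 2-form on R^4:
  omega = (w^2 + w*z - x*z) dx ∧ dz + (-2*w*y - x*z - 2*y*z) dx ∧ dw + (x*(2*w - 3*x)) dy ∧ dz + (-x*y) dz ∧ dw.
d(omega) = (2*w + x + y + z) dx ∧ dz ∧ dw + (2*w + 2*z) dx ∧ dy ∧ dw + (2*w - 6*x) dx ∧ dy ∧ dz + (x) dy ∧ dz ∧ dw

For a 2-form omega = sum_{i<j} g_{ij} dx_i ∧ dx_j, the exterior derivative is
  d(omega) = sum_{i<j} d(g_{ij}) ∧ dx_i ∧ dx_j = sum_{i<j, k} (∂g_{ij}/∂x_k) dx_k ∧ dx_i ∧ dx_j.
Expand each term, using dx_k ∧ dx_i ∧ dx_j = sgn(permutation) dx_{(a)} ∧ dx_{(b)} ∧ dx_{(c)} with (a < b < c) sorted:
  d(w^2 + w*z - x*z) includes (∂/∂w)(w^2 + w*z - x*z) dw = (2*w + z) dw, which multiplied by dx ∧ dz gives (2*w + z) dx ∧ dz ∧ dw
  d(-2*w*y - x*z - 2*y*z) includes (∂/∂y)(-2*w*y - x*z - 2*y*z) dy = (-2*w - 2*z) dy, which multiplied by dx ∧ dw gives (2*w + 2*z) dx ∧ dy ∧ dw
  d(-2*w*y - x*z - 2*y*z) includes (∂/∂z)(-2*w*y - x*z - 2*y*z) dz = (-x - 2*y) dz, which multiplied by dx ∧ dw gives (x + 2*y) dx ∧ dz ∧ dw
  d(x*(2*w - 3*x)) includes (∂/∂x)(x*(2*w - 3*x)) dx = (2*w - 6*x) dx, which multiplied by dy ∧ dz gives (2*w - 6*x) dx ∧ dy ∧ dz
  d(x*(2*w - 3*x)) includes (∂/∂w)(x*(2*w - 3*x)) dw = (2*x) dw, which multiplied by dy ∧ dz gives (2*x) dy ∧ dz ∧ dw
  d(-x*y) includes (∂/∂x)(-x*y) dx = (-y) dx, which multiplied by dz ∧ dw gives (-y) dx ∧ dz ∧ dw
  d(-x*y) includes (∂/∂y)(-x*y) dy = (-x) dy, which multiplied by dz ∧ dw gives (-x) dy ∧ dz ∧ dw
Collecting like 3-forms: d(omega) = (2*w + x + y + z) dx ∧ dz ∧ dw + (2*w + 2*z) dx ∧ dy ∧ dw + (2*w - 6*x) dx ∧ dy ∧ dz + (x) dy ∧ dz ∧ dw.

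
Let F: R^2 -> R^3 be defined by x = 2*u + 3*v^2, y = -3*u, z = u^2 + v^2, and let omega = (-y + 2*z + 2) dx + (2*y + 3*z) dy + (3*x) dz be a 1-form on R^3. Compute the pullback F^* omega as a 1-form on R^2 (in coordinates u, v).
F^* omega = (7*u^2 + 18*u*v^2 + 24*u - 5*v^2 + 4) du + (6*v*(2*u^2 + 5*u + 5*v^2 + 2)) dv

Using F^*(f dg) = (f ∘ F) d(g ∘ F), substitute each coordinate x_i by F_i(u, v) in f_i, and replace dx_i by d F_i = (∂F_i/∂u) du + (∂F_i/∂v) dv.
  For the x component: f_1(F) = 2*u^2 + 3*u + 2*v^2 + 2; d F_1 = (2) du + (6*v) dv
  For the y component: f_2(F) = 3*u^2 - 6*u + 3*v^2; d F_2 = (-3) du + (0) dv
  For the z component: f_3(F) = 6*u + 9*v^2; d F_3 = (2*u) du + (2*v) dv
Combining and collecting du, dv coefficients:
  coeff of du: 7*u^2 + 18*u*v^2 + 24*u - 5*v^2 + 4
  coeff of dv: 6*v*(2*u^2 + 5*u + 5*v^2 + 2)
F^* omega = (7*u^2 + 18*u*v^2 + 24*u - 5*v^2 + 4) du + (6*v*(2*u^2 + 5*u + 5*v^2 + 2)) dv.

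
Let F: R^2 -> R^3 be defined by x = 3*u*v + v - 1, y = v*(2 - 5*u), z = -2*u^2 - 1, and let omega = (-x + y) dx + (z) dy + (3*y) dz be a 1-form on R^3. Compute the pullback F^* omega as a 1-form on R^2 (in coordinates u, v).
F^* omega = (v*(70*u^2 - 24*u*v - 24*u + 3*v + 8)) du + (10*u^3 - 24*u^2*v - 4*u^2 - 5*u*v + 8*u + v - 1) dv

Using F^*(f dg) = (f ∘ F) d(g ∘ F), substitute each coordinate x_i by F_i(u, v) in f_i, and replace dx_i by d F_i = (∂F_i/∂u) du + (∂F_i/∂v) dv.
  For the x component: f_1(F) = -8*u*v + v + 1; d F_1 = (3*v) du + (3*u + 1) dv
  For the y component: f_2(F) = -2*u^2 - 1; d F_2 = (-5*v) du + (2 - 5*u) dv
  For the z component: f_3(F) = 3*v*(2 - 5*u); d F_3 = (-4*u) du + (0) dv
Combining and collecting du, dv coefficients:
  coeff of du: v*(70*u^2 - 24*u*v - 24*u + 3*v + 8)
  coeff of dv: 10*u^3 - 24*u^2*v - 4*u^2 - 5*u*v + 8*u + v - 1
F^* omega = (v*(70*u^2 - 24*u*v - 24*u + 3*v + 8)) du + (10*u^3 - 24*u^2*v - 4*u^2 - 5*u*v + 8*u + v - 1) dv.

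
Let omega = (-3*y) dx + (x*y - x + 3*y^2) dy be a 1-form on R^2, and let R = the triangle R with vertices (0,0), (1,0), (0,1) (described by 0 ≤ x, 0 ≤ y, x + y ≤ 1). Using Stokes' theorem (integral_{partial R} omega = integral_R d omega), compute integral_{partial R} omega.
integral_(partial R) omega = 7/6

Stokes: integral_partial_R omega = integral_R d omega with d omega = (∂Q/∂x - ∂P/∂y) dx ∧ dy.
  ∂Q/∂x = y - 1
  ∂P/∂y = -3
  integrand = ∂Q/∂x - ∂P/∂y = y + 2.
Integrating over R: integral_0^1 integral_0^{1-x} (y + 2) dy dx = 7/6.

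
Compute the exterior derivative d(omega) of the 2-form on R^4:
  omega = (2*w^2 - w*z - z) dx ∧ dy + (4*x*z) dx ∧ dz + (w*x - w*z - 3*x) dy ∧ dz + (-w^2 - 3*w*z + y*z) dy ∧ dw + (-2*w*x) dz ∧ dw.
d(omega) = (-4) dx ∧ dy ∧ dz + (4*w - z) dx ∧ dy ∧ dw + (3*w + x - y - z) dy ∧ dz ∧ dw + (-2*w) dx ∧ dz ∧ dw

For a 2-form omega = sum_{i<j} g_{ij} dx_i ∧ dx_j, the exterior derivative is
  d(omega) = sum_{i<j} d(g_{ij}) ∧ dx_i ∧ dx_j = sum_{i<j, k} (∂g_{ij}/∂x_k) dx_k ∧ dx_i ∧ dx_j.
Expand each term, using dx_k ∧ dx_i ∧ dx_j = sgn(permutation) dx_{(a)} ∧ dx_{(b)} ∧ dx_{(c)} with (a < b < c) sorted:
  d(2*w^2 - w*z - z) includes (∂/∂z)(2*w^2 - w*z - z) dz = (-w - 1) dz, which multiplied by dx ∧ dy gives (-w - 1) dx ∧ dy ∧ dz
  d(2*w^2 - w*z - z) includes (∂/∂w)(2*w^2 - w*z - z) dw = (4*w - z) dw, which multiplied by dx ∧ dy gives (4*w - z) dx ∧ dy ∧ dw
  d(w*x - w*z - 3*x) includes (∂/∂x)(w*x - w*z - 3*x) dx = (w - 3) dx, which multiplied by dy ∧ dz gives (w - 3) dx ∧ dy ∧ dz
  d(w*x - w*z - 3*x) includes (∂/∂w)(w*x - w*z - 3*x) dw = (x - z) dw, which multiplied by dy ∧ dz gives (x - z) dy ∧ dz ∧ dw
  d(-w^2 - 3*w*z + y*z) includes (∂/∂z)(-w^2 - 3*w*z + y*z) dz = (-3*w + y) dz, which multiplied by dy ∧ dw gives (3*w - y) dy ∧ dz ∧ dw
  d(-2*w*x) includes (∂/∂x)(-2*w*x) dx = (-2*w) dx, which multiplied by dz ∧ dw gives (-2*w) dx ∧ dz ∧ dw
Collecting like 3-forms: d(omega) = (-4) dx ∧ dy ∧ dz + (4*w - z) dx ∧ dy ∧ dw + (3*w + x - y - z) dy ∧ dz ∧ dw + (-2*w) dx ∧ dz ∧ dw.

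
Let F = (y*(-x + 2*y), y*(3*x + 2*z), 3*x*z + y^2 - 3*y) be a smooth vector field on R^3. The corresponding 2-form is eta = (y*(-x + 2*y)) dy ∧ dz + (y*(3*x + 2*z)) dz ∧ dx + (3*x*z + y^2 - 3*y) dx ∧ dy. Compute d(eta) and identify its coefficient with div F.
d(eta) = (6*x - y + 2*z) dx ∧ dy ∧ dz; div F = 6*x - y + 2*z

For a 2-form in R^3 of the form above, applying d gives a 3-form with coefficient ∂P/∂x + ∂Q/∂y + ∂R/∂z:
  ∂P/∂x = -y
  ∂Q/∂y = 3*x + 2*z
  ∂R/∂z = 3*x
Sum = 6*x - y + 2*z, which is exactly div F.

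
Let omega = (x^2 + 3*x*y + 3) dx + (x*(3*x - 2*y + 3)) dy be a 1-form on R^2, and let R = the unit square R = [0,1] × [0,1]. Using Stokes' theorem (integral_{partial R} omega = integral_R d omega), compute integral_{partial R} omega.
integral_(partial R) omega = 7/2

Stokes: integral_partial_R omega = integral_R d omega with d omega = (∂Q/∂x - ∂P/∂y) dx ∧ dy.
  ∂Q/∂x = 6*x - 2*y + 3
  ∂P/∂y = 3*x
  integrand = ∂Q/∂x - ∂P/∂y = 3*x - 2*y + 3.
Integrating over R: integral_0^1 integral_0^1 (3*x - 2*y + 3) dx dy = 7/2.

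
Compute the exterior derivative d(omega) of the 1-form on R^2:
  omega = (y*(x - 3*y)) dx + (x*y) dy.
d(omega) = (-x + 7*y) dx ∧ dy

For a 1-form omega = sum_i f_i dx_i, the exterior derivative is
  d(omega) = sum_{i < j} (∂f_j/∂x_i - ∂f_i/∂x_j) dx_i ∧ dx_j.
  coefficient of dx ∧ dy: ∂f_2/∂x - ∂f_1/∂y = ∂(x*y)/∂x - ∂(y*(x - 3*y))/∂y = -x + 7*y
Assembling: d(omega) = (-x + 7*y) dx ∧ dy.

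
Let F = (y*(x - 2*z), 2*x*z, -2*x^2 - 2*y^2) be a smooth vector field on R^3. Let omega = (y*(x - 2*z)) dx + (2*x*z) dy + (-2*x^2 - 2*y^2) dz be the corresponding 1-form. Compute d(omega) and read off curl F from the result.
d(omega) = (-2*x - 4*y) dy ∧ dz + (4*x - 2*y) dz ∧ dx + (-x + 4*z) dx ∧ dy; curl F = (-2*x - 4*y, 4*x - 2*y, -x + 4*z)

d omega = sum_{i<j} (∂f_j/∂x_i - ∂f_i/∂x_j) dx_i ∧ dx_j. Under the identification (dy ∧ dz, dz ∧ dx, dx ∧ dy) ↔ (e_x, e_y, e_z), the coefficients are exactly the components of curl F. Compute:
  ∂R/∂y - ∂Q/∂z = (-4*y) - (2*x) = -2*x - 4*y
  ∂P/∂z - ∂R/∂x = (-2*y) - (-4*x) = 4*x - 2*y
  ∂Q/∂x - ∂P/∂y = (2*z) - (x - 2*z) = -x + 4*z.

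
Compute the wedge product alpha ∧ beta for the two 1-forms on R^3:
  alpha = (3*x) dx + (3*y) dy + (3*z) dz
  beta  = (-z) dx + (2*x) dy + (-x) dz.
alpha ∧ beta = (6*x^2 + 3*y*z) dx ∧ dy + (-3*x^2 + 3*z^2) dx ∧ dz + (-3*x*(y + 2*z)) dy ∧ dz

Distribute the wedge, using dx_i ∧ dx_j = -dx_j ∧ dx_i and dx_i ∧ dx_i = 0. For each pair (i, j) with i < j, the coefficient of dx_i ∧ dx_j in alpha ∧ beta is (alpha_i * beta_j - alpha_j * beta_i). Collecting: alpha ∧ beta = (6*x^2 + 3*y*z) dx ∧ dy + (-3*x^2 + 3*z^2) dx ∧ dz + (-3*x*(y + 2*z)) dy ∧ dz.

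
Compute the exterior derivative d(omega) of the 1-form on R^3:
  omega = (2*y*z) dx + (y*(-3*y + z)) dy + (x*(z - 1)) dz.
d(omega) = (-2*z) dx ∧ dy + (-2*y + z - 1) dx ∧ dz + (-y) dy ∧ dz

For a 1-form omega = sum_i f_i dx_i, the exterior derivative is
  d(omega) = sum_{i < j} (∂f_j/∂x_i - ∂f_i/∂x_j) dx_i ∧ dx_j.
  coefficient of dx ∧ dy: ∂f_2/∂x - ∂f_1/∂y = ∂(y*(-3*y + z))/∂x - ∂(2*y*z)/∂y = -2*z
  coefficient of dx ∧ dz: ∂f_3/∂x - ∂f_1/∂z = ∂(x*(z - 1))/∂x - ∂(2*y*z)/∂z = -2*y + z - 1
  coefficient of dy ∧ dz: ∂f_3/∂y - ∂f_2/∂z = ∂(x*(z - 1))/∂y - ∂(y*(-3*y + z))/∂z = -y
Assembling: d(omega) = (-2*z) dx ∧ dy + (-2*y + z - 1) dx ∧ dz + (-y) dy ∧ dz.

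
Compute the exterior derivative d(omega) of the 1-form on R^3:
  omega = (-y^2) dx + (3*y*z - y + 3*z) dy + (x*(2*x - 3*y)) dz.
d(omega) = (2*y) dx ∧ dy + (4*x - 3*y) dx ∧ dz + (-3*x - 3*y - 3) dy ∧ dz

For a 1-form omega = sum_i f_i dx_i, the exterior derivative is
  d(omega) = sum_{i < j} (∂f_j/∂x_i - ∂f_i/∂x_j) dx_i ∧ dx_j.
  coefficient of dx ∧ dy: ∂f_2/∂x - ∂f_1/∂y = ∂(3*y*z - y + 3*z)/∂x - ∂(-y^2)/∂y = 2*y
  coefficient of dx ∧ dz: ∂f_3/∂x - ∂f_1/∂z = ∂(x*(2*x - 3*y))/∂x - ∂(-y^2)/∂z = 4*x - 3*y
  coefficient of dy ∧ dz: ∂f_3/∂y - ∂f_2/∂z = ∂(x*(2*x - 3*y))/∂y - ∂(3*y*z - y + 3*z)/∂z = -3*x - 3*y - 3
Assembling: d(omega) = (2*y) dx ∧ dy + (4*x - 3*y) dx ∧ dz + (-3*x - 3*y - 3) dy ∧ dz.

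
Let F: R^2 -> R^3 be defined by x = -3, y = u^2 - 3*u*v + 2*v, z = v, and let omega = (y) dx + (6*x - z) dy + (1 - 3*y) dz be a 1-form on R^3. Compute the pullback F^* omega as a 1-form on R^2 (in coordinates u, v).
F^* omega = (-2*u*v - 36*u + 3*v^2 + 54*v) du + (-3*u^2 + 12*u*v + 54*u - 8*v - 35) dv

Using F^*(f dg) = (f ∘ F) d(g ∘ F), substitute each coordinate x_i by F_i(u, v) in f_i, and replace dx_i by d F_i = (∂F_i/∂u) du + (∂F_i/∂v) dv.
  For the x component: f_1(F) = u^2 - 3*u*v + 2*v; d F_1 = (0) du + (0) dv
  For the y component: f_2(F) = -v - 18; d F_2 = (2*u - 3*v) du + (2 - 3*u) dv
  For the z component: f_3(F) = -3*u^2 + 9*u*v - 6*v + 1; d F_3 = (0) du + (1) dv
Combining and collecting du, dv coefficients:
  coeff of du: -2*u*v - 36*u + 3*v^2 + 54*v
  coeff of dv: -3*u^2 + 12*u*v + 54*u - 8*v - 35
F^* omega = (-2*u*v - 36*u + 3*v^2 + 54*v) du + (-3*u^2 + 12*u*v + 54*u - 8*v - 35) dv.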